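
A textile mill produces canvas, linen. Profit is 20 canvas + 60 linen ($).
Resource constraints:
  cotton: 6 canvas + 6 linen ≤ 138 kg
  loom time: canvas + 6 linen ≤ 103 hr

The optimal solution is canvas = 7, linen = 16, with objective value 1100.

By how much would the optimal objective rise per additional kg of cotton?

2

Check each constraint at x*: cotton 138/138 (tight); loom time 103/103 (tight).
Dual feasibility on the basic columns requires 6·y_cotton + 1·y_loom time = 20, 6·y_cotton + 6·y_loom time = 60.
Solving: y_cotton = 2, y_loom time = 8.
Shadow price of cotton = 2.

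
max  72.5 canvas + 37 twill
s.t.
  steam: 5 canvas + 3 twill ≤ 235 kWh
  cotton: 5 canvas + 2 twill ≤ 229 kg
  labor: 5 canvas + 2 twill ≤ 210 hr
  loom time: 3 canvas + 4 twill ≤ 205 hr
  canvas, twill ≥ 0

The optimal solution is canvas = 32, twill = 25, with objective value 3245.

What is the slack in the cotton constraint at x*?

19

cotton used = 5·32 + 2·25 = 210; slack = 229 − 210 = 19.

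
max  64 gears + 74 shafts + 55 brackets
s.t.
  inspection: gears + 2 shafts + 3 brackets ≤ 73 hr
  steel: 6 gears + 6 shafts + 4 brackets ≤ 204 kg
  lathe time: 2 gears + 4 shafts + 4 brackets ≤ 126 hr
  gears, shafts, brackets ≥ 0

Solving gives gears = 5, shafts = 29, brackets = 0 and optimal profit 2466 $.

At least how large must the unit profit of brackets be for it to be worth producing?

56

At the optimum: inspection uses 63 of 73 (slack = 10); steel uses 204 of 204 (binding); lathe time uses 126 of 126 (binding).
By complementary slackness, y = 0 for the non-binding constraint.
From A_Bᵀ y = c: 6·y_steel + 2·y_lathe time = 64; 6·y_steel + 4·y_lathe time = 74.
→ y_steel = 9 and y_lathe time = 5.
brackets enters the basis when its profit ≥ yᵀa₃ = 9·4 + 5·4 = 56.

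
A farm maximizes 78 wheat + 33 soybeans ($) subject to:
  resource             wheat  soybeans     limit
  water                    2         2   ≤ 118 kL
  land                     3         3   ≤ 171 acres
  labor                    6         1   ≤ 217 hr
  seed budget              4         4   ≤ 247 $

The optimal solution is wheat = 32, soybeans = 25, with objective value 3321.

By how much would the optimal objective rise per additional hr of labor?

9

Check each constraint at x*: water 114/118 (slack 4); land 171/171 (tight); labor 217/217 (tight); seed budget 228/247 (slack 19).
Since water, seed budget are not tight, their duals are 0.
Dual feasibility on the basic columns requires 3·y_land + 6·y_labor = 78, 3·y_land + 1·y_labor = 33.
→ y_land = 8 and y_labor = 9.
Shadow price of labor = 9.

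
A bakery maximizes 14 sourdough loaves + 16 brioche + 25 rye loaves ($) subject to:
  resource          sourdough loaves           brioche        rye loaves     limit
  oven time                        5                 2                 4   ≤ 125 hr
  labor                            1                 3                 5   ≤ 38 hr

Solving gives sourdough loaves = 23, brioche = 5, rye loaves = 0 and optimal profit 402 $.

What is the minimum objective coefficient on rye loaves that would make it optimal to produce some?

28

At the optimum: oven time uses 125 of 125 (binding); labor uses 38 of 38 (binding).
The binding rows give the dual system: 5·y_oven time + 1·y_labor = 14 and 2·y_oven time + 3·y_labor = 16.
This yields shadow prices y_oven time = 2, y_labor = 4.
rye loaves enters the basis when its profit ≥ yᵀa₃ = 2·4 + 4·5 = 28.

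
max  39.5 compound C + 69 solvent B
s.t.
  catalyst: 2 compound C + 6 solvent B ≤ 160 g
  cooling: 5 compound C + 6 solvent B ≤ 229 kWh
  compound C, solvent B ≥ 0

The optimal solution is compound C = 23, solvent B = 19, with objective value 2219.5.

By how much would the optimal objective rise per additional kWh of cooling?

Check each constraint at x*: catalyst 160/160 (tight); cooling 229/229 (tight).
The binding rows give the dual system: 2·y_catalyst + 5·y_cooling = 39.5 and 6·y_catalyst + 6·y_cooling = 69.
Solving: y_catalyst = 6, y_cooling = 5.5.
Shadow price of cooling = 5.5.

5.5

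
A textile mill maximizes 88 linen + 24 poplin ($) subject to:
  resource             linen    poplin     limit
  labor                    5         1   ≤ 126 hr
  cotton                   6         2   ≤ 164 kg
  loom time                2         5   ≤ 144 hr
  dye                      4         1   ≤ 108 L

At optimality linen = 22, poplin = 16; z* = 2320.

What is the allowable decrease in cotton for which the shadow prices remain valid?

12.8

Binding constraints: labor, cotton. The basis is B = [[5,1],[6,2]] with det 4.
Per unit decrease in cotton, x* moves by d = (0.25, -1.25).
The basis stays optimal until poplin reaches 0; allowable decrease = 12.8 kg.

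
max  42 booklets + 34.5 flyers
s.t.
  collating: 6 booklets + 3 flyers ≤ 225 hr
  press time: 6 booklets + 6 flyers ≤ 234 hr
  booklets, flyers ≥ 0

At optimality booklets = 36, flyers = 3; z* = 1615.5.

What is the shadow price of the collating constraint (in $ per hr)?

2.5

Check each constraint at x*: collating 225/225 (tight); press time 234/234 (tight).
Dual feasibility on the basic columns requires 6·y_collating + 6·y_press time = 42, 3·y_collating + 6·y_press time = 34.5.
→ y_collating = 2.5 and y_press time = 4.5.
Shadow price of collating = 2.5.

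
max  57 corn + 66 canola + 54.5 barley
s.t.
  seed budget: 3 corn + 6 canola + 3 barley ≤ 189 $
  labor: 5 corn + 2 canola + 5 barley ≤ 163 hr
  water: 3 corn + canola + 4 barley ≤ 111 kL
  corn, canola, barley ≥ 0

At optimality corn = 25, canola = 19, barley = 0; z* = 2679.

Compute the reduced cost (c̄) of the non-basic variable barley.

At the optimum: seed budget uses 189 of 189 (binding); labor uses 163 of 163 (binding); water uses 94 of 111 (slack = 17).
By complementary slackness, y = 0 for the non-binding constraint.
From A_Bᵀ y = c: 3·y_seed budget + 5·y_labor = 57; 6·y_seed budget + 2·y_labor = 66.
This yields shadow prices y_seed budget = 9, y_labor = 6.
Reduced cost of barley: c₃ − yᵀa₃ = 54.5 − (9·3 + 6·5) = 54.5 − 57 = -2.5.

-2.5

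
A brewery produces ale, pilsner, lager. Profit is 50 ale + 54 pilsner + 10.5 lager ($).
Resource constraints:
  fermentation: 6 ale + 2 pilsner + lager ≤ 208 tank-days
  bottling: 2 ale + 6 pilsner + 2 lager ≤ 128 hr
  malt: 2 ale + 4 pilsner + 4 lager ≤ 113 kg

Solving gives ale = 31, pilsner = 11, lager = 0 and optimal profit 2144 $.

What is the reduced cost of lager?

Check each constraint at x*: fermentation 208/208 (tight); bottling 128/128 (tight); malt 106/113 (slack 7).
By complementary slackness, y = 0 for the non-binding constraint.
From A_Bᵀ y = c: 6·y_fermentation + 2·y_bottling = 50; 2·y_fermentation + 6·y_bottling = 54.
Solving: y_fermentation = 6, y_bottling = 7.
Reduced cost of lager: c₃ − yᵀa₃ = 10.5 − (6·1 + 7·2) = 10.5 − 20 = -9.5.

-9.5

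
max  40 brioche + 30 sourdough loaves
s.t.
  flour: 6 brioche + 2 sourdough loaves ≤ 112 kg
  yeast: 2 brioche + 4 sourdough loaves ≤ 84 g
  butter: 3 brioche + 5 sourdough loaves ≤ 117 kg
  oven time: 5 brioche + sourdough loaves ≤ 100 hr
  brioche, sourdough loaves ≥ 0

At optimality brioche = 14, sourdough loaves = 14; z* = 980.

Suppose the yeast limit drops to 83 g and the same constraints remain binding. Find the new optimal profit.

975

At the optimum: flour uses 112 of 112 (binding); yeast uses 84 of 84 (binding); butter uses 112 of 117 (slack = 5); oven time uses 84 of 100 (slack = 16).
Since butter, oven time are not tight, their duals are 0.
Dual feasibility on the basic columns requires 6·y_flour + 2·y_yeast = 40, 2·y_flour + 4·y_yeast = 30.
Solving: y_flour = 5, y_yeast = 5.
Δz = y_yeast·Δb = 5 × (-1) = -5, so new z* = 980 − 5 = 975.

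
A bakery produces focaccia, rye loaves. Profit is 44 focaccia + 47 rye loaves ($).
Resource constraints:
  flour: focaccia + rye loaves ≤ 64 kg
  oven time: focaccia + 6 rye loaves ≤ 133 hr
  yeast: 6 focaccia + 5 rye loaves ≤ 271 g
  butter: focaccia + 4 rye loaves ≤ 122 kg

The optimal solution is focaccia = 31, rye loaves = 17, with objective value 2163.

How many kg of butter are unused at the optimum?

butter used = 1·31 + 4·17 = 99; slack = 122 − 99 = 23.

23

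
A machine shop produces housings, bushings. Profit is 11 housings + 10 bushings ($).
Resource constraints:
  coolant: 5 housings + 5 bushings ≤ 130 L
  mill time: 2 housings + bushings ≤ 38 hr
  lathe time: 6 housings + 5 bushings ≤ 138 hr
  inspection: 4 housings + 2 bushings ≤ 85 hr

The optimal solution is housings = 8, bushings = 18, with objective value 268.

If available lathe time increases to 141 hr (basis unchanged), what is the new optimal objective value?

271

Binding: coolant and lathe time. Non-binding: mill time (4 unused), inspection (17 unused).
By complementary slackness, y = 0 for the non-binding constraints.
From A_Bᵀ y = c: 5·y_coolant + 6·y_lathe time = 11; 5·y_coolant + 5·y_lathe time = 10.
This yields shadow prices y_coolant = 1, y_lathe time = 1.
Δz = y_lathe time·Δb = 1 × (3) = 3, so new z* = 268 + 3 = 271.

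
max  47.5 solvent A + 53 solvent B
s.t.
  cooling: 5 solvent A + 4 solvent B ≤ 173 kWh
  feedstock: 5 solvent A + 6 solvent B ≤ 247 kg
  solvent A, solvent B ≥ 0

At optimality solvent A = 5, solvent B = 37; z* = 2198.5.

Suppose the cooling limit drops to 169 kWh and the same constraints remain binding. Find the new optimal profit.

2190.5

Check each constraint at x*: cooling 173/173 (tight); feedstock 247/247 (tight).
The binding rows give the dual system: 5·y_cooling + 5·y_feedstock = 47.5 and 4·y_cooling + 6·y_feedstock = 53.
Solving: y_cooling = 2, y_feedstock = 7.5.
Δz = y_cooling·Δb = 2 × (-4) = -8, so new z* = 2198.5 − 8 = 2190.5.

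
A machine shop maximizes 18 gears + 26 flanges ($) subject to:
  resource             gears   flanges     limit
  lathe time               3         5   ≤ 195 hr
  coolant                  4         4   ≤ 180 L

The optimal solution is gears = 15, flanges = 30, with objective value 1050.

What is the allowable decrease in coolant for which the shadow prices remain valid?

24

Binding constraints: lathe time, coolant. The basis is B = [[3,5],[4,4]] with det -8.
Per unit decrease in coolant, x* moves by d = (-0.625, 0.375).
The basis stays optimal until gears reaches 0; allowable decrease = 24 L.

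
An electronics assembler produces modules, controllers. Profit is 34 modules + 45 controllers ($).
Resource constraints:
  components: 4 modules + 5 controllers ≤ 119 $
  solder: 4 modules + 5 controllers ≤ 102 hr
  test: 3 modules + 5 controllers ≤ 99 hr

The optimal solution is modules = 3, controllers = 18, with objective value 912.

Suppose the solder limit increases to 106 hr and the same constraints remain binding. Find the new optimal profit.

Check each constraint at x*: components 102/119 (slack 17); solder 102/102 (tight); test 99/99 (tight).
Slack constraints have shadow price 0 (complementary slackness).
Dual feasibility on the basic columns requires 4·y_solder + 3·y_test = 34, 5·y_solder + 5·y_test = 45.
→ y_solder = 7 and y_test = 2.
Δz = y_solder·Δb = 7 × (4) = 28, so new z* = 912 + 28 = 940.

940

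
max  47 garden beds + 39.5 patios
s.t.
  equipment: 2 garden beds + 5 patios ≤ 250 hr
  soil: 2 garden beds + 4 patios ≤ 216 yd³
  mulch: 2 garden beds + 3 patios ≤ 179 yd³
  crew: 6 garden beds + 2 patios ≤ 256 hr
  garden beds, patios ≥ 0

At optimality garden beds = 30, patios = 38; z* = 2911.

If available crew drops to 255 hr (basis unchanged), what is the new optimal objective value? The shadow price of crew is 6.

2905

Δb = -1, so new z* = 2911 + (6)·(-1) = 2911 − 6 = 2905.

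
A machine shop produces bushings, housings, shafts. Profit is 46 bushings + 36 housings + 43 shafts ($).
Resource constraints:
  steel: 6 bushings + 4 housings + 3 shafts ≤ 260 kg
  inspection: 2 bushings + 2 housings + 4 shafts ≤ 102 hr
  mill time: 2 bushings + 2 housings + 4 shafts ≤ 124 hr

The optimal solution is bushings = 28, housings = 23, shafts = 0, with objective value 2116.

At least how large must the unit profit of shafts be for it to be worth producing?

47

At the optimum: steel uses 260 of 260 (binding); inspection uses 102 of 102 (binding); mill time uses 102 of 124 (slack = 22).
Slack constraints have shadow price 0 (complementary slackness).
The binding rows give the dual system: 6·y_steel + 2·y_inspection = 46 and 4·y_steel + 2·y_inspection = 36.
This yields shadow prices y_steel = 5, y_inspection = 8.
shafts enters the basis when its profit ≥ yᵀa₃ = 5·3 + 8·4 = 47.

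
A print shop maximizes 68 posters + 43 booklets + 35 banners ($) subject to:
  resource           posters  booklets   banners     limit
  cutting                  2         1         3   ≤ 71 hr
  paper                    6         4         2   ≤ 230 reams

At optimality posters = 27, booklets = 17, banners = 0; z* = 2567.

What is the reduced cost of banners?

At the optimum: cutting uses 71 of 71 (binding); paper uses 230 of 230 (binding).
From A_Bᵀ y = c: 2·y_cutting + 6·y_paper = 68; 1·y_cutting + 4·y_paper = 43.
This yields shadow prices y_cutting = 7, y_paper = 9.
Reduced cost of banners: c₃ − yᵀa₃ = 35 − (7·3 + 9·2) = 35 − 39 = -4.

-4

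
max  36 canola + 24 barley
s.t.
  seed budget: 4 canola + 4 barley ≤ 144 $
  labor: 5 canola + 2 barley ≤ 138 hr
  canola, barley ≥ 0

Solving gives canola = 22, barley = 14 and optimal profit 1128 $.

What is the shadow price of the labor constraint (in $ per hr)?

Check each constraint at x*: seed budget 144/144 (tight); labor 138/138 (tight).
From A_Bᵀ y = c: 4·y_seed budget + 5·y_labor = 36; 4·y_seed budget + 2·y_labor = 24.
→ y_seed budget = 4 and y_labor = 4.
Shadow price of labor = 4.

4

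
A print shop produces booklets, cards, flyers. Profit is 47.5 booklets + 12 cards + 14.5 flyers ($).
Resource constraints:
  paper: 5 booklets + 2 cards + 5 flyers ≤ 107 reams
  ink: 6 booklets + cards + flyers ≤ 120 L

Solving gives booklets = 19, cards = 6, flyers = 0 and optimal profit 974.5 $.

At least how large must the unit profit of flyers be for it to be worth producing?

At the optimum: paper uses 107 of 107 (binding); ink uses 120 of 120 (binding).
The binding rows give the dual system: 5·y_paper + 6·y_ink = 47.5 and 2·y_paper + 1·y_ink = 12.
This yields shadow prices y_paper = 3.5, y_ink = 5.
flyers enters the basis when its profit ≥ yᵀa₃ = 3.5·5 + 5·1 = 22.5.

22.5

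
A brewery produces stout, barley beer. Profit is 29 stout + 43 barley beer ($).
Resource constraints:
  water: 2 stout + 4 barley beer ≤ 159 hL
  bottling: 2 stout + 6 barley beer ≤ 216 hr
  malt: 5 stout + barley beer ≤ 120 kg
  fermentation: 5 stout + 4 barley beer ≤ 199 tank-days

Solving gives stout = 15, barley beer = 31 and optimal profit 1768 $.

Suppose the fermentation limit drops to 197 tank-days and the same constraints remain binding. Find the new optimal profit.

1760

Binding: bottling and fermentation. Non-binding: water (5 unused), malt (14 unused).
Slack constraints have shadow price 0 (complementary slackness).
From A_Bᵀ y = c: 2·y_bottling + 5·y_fermentation = 29; 6·y_bottling + 4·y_fermentation = 43.
Solving: y_bottling = 4.5, y_fermentation = 4.
Δz = y_fermentation·Δb = 4 × (-2) = -8, so new z* = 1768 − 8 = 1760.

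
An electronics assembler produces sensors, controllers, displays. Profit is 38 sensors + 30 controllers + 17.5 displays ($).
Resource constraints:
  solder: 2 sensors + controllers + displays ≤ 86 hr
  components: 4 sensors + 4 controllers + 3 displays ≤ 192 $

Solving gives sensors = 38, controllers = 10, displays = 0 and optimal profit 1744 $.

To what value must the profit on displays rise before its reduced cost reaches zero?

Both solder and components are binding at x*.
Dual feasibility on the basic columns requires 2·y_solder + 4·y_components = 38, 1·y_solder + 4·y_components = 30.
Solving: y_solder = 8, y_components = 5.5.
displays enters the basis when its profit ≥ yᵀa₃ = 8·1 + 5.5·3 = 24.5.

24.5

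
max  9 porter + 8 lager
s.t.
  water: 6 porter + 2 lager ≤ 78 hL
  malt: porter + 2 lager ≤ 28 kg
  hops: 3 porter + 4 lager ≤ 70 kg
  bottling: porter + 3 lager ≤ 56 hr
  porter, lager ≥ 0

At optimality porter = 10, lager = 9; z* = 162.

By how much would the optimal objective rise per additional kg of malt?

At the optimum: water uses 78 of 78 (binding); malt uses 28 of 28 (binding); hops uses 66 of 70 (slack = 4); bottling uses 37 of 56 (slack = 19).
By complementary slackness, y = 0 for the non-binding constraints.
From A_Bᵀ y = c: 6·y_water + 1·y_malt = 9; 2·y_water + 2·y_malt = 8.
This yields shadow prices y_water = 1, y_malt = 3.
Shadow price of malt = 3.

3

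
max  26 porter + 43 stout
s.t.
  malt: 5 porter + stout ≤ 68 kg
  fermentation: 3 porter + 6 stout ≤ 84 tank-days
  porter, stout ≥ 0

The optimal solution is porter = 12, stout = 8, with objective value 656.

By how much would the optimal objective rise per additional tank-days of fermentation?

7

Check each constraint at x*: malt 68/68 (tight); fermentation 84/84 (tight).
Dual feasibility on the basic columns requires 5·y_malt + 3·y_fermentation = 26, 1·y_malt + 6·y_fermentation = 43.
This yields shadow prices y_malt = 1, y_fermentation = 7.
Shadow price of fermentation = 7.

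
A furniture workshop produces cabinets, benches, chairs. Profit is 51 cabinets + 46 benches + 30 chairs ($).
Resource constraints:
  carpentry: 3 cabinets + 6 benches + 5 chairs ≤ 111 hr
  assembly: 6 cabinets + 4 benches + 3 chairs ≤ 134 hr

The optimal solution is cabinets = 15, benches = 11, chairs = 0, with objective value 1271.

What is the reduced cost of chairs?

-6

At the optimum: carpentry uses 111 of 111 (binding); assembly uses 134 of 134 (binding).
Dual feasibility on the basic columns requires 3·y_carpentry + 6·y_assembly = 51, 6·y_carpentry + 4·y_assembly = 46.
→ y_carpentry = 3 and y_assembly = 7.
Reduced cost of chairs: c₃ − yᵀa₃ = 30 − (3·5 + 7·3) = 30 − 36 = -6.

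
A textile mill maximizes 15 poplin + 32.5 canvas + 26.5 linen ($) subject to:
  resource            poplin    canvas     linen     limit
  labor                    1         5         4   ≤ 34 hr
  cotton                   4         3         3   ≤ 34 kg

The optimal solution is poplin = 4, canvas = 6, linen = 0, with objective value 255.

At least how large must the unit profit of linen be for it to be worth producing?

Both labor and cotton are binding at x*.
Dual feasibility on the basic columns requires 1·y_labor + 4·y_cotton = 15, 5·y_labor + 3·y_cotton = 32.5.
Solving: y_labor = 5, y_cotton = 2.5.
linen enters the basis when its profit ≥ yᵀa₃ = 5·4 + 2.5·3 = 27.5.

27.5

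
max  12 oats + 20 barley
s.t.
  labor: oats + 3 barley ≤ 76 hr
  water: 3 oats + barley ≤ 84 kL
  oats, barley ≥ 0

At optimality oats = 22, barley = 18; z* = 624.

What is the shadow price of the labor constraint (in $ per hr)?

6

Both labor and water are binding at x*.
Dual feasibility on the basic columns requires 1·y_labor + 3·y_water = 12, 3·y_labor + 1·y_water = 20.
Solving: y_labor = 6, y_water = 2.
Shadow price of labor = 6.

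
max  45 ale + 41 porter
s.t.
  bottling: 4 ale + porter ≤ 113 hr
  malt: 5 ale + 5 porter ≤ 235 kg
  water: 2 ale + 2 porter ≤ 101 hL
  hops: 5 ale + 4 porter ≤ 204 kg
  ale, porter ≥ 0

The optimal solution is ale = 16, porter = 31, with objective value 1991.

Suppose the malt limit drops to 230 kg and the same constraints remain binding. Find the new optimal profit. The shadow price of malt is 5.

Δb = -5, so new z* = 1991 + (5)·(-5) = 1991 − 25 = 1966.

1966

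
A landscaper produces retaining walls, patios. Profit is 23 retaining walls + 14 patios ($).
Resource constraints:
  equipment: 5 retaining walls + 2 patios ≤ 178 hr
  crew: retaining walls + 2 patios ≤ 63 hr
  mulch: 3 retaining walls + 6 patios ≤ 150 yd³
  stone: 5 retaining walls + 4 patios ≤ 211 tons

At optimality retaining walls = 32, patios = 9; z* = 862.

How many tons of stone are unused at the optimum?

15

stone used = 5·32 + 4·9 = 196; slack = 211 − 196 = 15.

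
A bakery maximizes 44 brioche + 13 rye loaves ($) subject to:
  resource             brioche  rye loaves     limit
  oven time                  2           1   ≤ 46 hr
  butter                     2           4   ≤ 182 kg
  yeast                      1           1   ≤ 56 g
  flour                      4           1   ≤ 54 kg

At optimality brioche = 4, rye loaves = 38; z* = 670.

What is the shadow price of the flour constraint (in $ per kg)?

9

Binding: oven time and flour. Non-binding: butter (22 unused), yeast (14 unused).
Slack constraints have shadow price 0 (complementary slackness).
Dual feasibility on the basic columns requires 2·y_oven time + 4·y_flour = 44, 1·y_oven time + 1·y_flour = 13.
Solving: y_oven time = 4, y_flour = 9.
Shadow price of flour = 9.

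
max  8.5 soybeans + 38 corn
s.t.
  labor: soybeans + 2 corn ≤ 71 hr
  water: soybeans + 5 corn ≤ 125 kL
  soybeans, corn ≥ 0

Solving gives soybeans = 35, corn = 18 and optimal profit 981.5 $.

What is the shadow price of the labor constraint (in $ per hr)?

At the optimum: labor uses 71 of 71 (binding); water uses 125 of 125 (binding).
Dual feasibility on the basic columns requires 1·y_labor + 1·y_water = 8.5, 2·y_labor + 5·y_water = 38.
This yields shadow prices y_labor = 1.5, y_water = 7.
Shadow price of labor = 1.5.

1.5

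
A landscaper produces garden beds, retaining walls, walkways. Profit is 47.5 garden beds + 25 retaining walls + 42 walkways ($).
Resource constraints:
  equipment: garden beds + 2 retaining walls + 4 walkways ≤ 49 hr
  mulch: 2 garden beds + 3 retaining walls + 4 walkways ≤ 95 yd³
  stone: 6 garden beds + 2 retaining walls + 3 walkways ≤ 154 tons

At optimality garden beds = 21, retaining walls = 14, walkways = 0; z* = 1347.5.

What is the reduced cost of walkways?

Binding: equipment and stone. Non-binding: mulch (11 unused).
Slack constraints have shadow price 0 (complementary slackness).
Dual feasibility on the basic columns requires 1·y_equipment + 6·y_stone = 47.5, 2·y_equipment + 2·y_stone = 25.
→ y_equipment = 5.5 and y_stone = 7.
Reduced cost of walkways: c₃ − yᵀa₃ = 42 − (5.5·4 + 7·3) = 42 − 43 = -1.

-1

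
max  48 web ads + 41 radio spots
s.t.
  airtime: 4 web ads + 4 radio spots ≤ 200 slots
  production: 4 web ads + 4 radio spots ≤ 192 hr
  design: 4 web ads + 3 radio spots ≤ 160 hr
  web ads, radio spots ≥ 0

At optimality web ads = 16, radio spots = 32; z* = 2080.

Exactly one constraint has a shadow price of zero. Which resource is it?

airtime

airtime: 192/200 (slack 8)
production: 192/192 (binding)
design: 160/160 (binding)
By complementary slackness, a constraint with positive slack has shadow price 0 → airtime.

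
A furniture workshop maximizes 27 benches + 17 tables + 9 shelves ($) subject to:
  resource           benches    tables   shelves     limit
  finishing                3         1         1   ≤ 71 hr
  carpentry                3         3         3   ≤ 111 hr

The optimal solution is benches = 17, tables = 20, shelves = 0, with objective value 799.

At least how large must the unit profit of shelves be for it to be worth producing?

17

At the optimum: finishing uses 71 of 71 (binding); carpentry uses 111 of 111 (binding).
The binding rows give the dual system: 3·y_finishing + 3·y_carpentry = 27 and 1·y_finishing + 3·y_carpentry = 17.
This yields shadow prices y_finishing = 5, y_carpentry = 4.
shelves enters the basis when its profit ≥ yᵀa₃ = 5·1 + 4·3 = 17.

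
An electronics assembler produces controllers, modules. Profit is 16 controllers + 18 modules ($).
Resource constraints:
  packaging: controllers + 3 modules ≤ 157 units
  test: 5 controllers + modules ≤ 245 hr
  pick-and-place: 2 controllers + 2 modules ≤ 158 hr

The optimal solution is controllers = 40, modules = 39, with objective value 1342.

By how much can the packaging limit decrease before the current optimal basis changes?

3

Binding constraints: packaging, pick-and-place. The basis is B = [[1,3],[2,2]] with det -4.
Per unit decrease in packaging, x* moves by d = (0.5, -0.5).
The basis stays optimal until test becomes binding; allowable decrease = 3 units.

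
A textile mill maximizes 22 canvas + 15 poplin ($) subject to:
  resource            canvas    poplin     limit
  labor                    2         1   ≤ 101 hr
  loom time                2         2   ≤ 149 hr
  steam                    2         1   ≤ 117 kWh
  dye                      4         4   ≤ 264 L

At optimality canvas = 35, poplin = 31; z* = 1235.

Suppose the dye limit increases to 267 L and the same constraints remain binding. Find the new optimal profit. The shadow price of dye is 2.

1241

Δb = 3, so new z* = 1235 + (2)·(3) = 1235 + 6 = 1241.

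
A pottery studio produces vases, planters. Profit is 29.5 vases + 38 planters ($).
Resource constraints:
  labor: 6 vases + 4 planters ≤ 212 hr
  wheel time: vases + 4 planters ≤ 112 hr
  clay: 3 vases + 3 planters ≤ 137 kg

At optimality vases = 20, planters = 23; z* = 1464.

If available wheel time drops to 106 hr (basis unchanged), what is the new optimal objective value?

1431

Binding: labor and wheel time. Non-binding: clay (8 unused).
Slack constraints have shadow price 0 (complementary slackness).
Dual feasibility on the basic columns requires 6·y_labor + 1·y_wheel time = 29.5, 4·y_labor + 4·y_wheel time = 38.
Solving: y_labor = 4, y_wheel time = 5.5.
Δz = y_wheel time·Δb = 5.5 × (-6) = -33, so new z* = 1464 − 33 = 1431.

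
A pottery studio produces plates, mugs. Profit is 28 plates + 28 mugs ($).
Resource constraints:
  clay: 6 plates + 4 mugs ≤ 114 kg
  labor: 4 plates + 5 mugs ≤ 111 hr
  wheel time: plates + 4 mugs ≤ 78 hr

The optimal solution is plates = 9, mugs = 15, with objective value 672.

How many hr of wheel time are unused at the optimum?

9

wheel time used = 1·9 + 4·15 = 69; slack = 78 − 69 = 9.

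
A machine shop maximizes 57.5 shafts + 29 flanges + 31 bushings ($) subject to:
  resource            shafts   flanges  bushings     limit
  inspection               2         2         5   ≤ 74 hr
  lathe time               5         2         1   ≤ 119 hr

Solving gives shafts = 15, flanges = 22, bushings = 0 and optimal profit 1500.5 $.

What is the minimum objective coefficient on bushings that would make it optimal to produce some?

34.5

Both inspection and lathe time are binding at x*.
The binding rows give the dual system: 2·y_inspection + 5·y_lathe time = 57.5 and 2·y_inspection + 2·y_lathe time = 29.
Solving: y_inspection = 5, y_lathe time = 9.5.
bushings enters the basis when its profit ≥ yᵀa₃ = 5·5 + 9.5·1 = 34.5.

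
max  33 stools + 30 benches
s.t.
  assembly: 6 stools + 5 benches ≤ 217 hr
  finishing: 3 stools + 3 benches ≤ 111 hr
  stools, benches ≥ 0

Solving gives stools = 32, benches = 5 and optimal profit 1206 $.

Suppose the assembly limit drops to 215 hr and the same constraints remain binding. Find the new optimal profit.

1200

Both assembly and finishing are binding at x*.
The binding rows give the dual system: 6·y_assembly + 3·y_finishing = 33 and 5·y_assembly + 3·y_finishing = 30.
Solving: y_assembly = 3, y_finishing = 5.
Δz = y_assembly·Δb = 3 × (-2) = -6, so new z* = 1206 − 6 = 1200.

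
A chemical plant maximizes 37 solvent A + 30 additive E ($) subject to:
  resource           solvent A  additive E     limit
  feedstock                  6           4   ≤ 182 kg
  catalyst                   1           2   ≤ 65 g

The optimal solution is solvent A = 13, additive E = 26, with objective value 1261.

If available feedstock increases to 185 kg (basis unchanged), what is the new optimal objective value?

Both feedstock and catalyst are binding at x*.
Dual feasibility on the basic columns requires 6·y_feedstock + 1·y_catalyst = 37, 4·y_feedstock + 2·y_catalyst = 30.
→ y_feedstock = 5.5 and y_catalyst = 4.
Δz = y_feedstock·Δb = 5.5 × (3) = 16.5, so new z* = 1261 + 16.5 = 1277.5.

1277.5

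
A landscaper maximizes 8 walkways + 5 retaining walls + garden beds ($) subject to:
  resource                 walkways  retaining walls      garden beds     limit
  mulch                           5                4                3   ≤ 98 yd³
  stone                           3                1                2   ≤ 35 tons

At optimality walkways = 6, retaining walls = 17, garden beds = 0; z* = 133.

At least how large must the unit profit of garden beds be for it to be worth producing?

5

Both mulch and stone are binding at x*.
Dual feasibility on the basic columns requires 5·y_mulch + 3·y_stone = 8, 4·y_mulch + 1·y_stone = 5.
This yields shadow prices y_mulch = 1, y_stone = 1.
garden beds enters the basis when its profit ≥ yᵀa₃ = 1·3 + 1·2 = 5.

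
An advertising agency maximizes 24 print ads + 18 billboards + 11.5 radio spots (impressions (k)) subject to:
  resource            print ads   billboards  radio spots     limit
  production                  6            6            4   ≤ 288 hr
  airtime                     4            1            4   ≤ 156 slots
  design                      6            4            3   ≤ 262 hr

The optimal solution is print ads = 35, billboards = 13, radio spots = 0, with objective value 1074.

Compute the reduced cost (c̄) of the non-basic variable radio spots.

-1.5

Check each constraint at x*: production 288/288 (tight); airtime 153/156 (slack 3); design 262/262 (tight).
Slack constraints have shadow price 0 (complementary slackness).
The binding rows give the dual system: 6·y_production + 6·y_design = 24 and 6·y_production + 4·y_design = 18.
→ y_production = 1 and y_design = 3.
Reduced cost of radio spots: c₃ − yᵀa₃ = 11.5 − (1·4 + 3·3) = 11.5 − 13 = -1.5.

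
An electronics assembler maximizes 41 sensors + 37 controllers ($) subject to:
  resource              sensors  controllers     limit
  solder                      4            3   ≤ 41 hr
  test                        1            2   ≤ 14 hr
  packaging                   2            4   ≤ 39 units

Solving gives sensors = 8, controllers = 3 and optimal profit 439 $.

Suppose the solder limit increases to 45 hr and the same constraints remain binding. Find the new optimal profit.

475

At the optimum: solder uses 41 of 41 (binding); test uses 14 of 14 (binding); packaging uses 28 of 39 (slack = 11).
By complementary slackness, y = 0 for the non-binding constraint.
Dual feasibility on the basic columns requires 4·y_solder + 1·y_test = 41, 3·y_solder + 2·y_test = 37.
→ y_solder = 9 and y_test = 5.
Δz = y_solder·Δb = 9 × (4) = 36, so new z* = 439 + 36 = 475.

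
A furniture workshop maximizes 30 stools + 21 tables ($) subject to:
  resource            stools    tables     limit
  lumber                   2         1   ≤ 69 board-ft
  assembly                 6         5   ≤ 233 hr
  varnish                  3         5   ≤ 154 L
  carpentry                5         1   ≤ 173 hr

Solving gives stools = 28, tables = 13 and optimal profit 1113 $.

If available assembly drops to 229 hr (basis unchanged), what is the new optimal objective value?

1101

Binding: lumber and assembly. Non-binding: varnish (5 unused), carpentry (20 unused).
Since varnish, carpentry are not tight, their duals are 0.
The binding rows give the dual system: 2·y_lumber + 6·y_assembly = 30 and 1·y_lumber + 5·y_assembly = 21.
This yields shadow prices y_lumber = 6, y_assembly = 3.
Δz = y_assembly·Δb = 3 × (-4) = -12, so new z* = 1113 − 12 = 1101.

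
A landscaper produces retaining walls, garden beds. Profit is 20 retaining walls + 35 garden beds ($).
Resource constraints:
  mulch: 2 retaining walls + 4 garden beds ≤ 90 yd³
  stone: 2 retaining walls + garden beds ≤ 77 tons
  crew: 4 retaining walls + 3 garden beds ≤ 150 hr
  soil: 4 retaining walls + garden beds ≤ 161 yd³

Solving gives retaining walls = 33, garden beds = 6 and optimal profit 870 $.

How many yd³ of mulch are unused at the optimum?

0

mulch used = 2·33 + 4·6 = 90; slack = 90 − 90 = 0.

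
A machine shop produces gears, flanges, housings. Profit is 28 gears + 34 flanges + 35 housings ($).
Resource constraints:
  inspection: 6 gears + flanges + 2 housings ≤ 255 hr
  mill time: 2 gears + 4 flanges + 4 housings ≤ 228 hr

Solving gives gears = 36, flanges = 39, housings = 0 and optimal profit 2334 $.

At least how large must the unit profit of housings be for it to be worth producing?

36

At the optimum: inspection uses 255 of 255 (binding); mill time uses 228 of 228 (binding).
Dual feasibility on the basic columns requires 6·y_inspection + 2·y_mill time = 28, 1·y_inspection + 4·y_mill time = 34.
Solving: y_inspection = 2, y_mill time = 8.
housings enters the basis when its profit ≥ yᵀa₃ = 2·2 + 8·4 = 36.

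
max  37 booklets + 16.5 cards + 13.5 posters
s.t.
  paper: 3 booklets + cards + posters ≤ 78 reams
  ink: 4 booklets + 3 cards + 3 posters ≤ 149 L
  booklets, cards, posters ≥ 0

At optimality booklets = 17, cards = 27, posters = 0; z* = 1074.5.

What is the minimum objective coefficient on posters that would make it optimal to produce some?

Check each constraint at x*: paper 78/78 (tight); ink 149/149 (tight).
Dual feasibility on the basic columns requires 3·y_paper + 4·y_ink = 37, 1·y_paper + 3·y_ink = 16.5.
→ y_paper = 9 and y_ink = 2.5.
posters enters the basis when its profit ≥ yᵀa₃ = 9·1 + 2.5·3 = 16.5.

16.5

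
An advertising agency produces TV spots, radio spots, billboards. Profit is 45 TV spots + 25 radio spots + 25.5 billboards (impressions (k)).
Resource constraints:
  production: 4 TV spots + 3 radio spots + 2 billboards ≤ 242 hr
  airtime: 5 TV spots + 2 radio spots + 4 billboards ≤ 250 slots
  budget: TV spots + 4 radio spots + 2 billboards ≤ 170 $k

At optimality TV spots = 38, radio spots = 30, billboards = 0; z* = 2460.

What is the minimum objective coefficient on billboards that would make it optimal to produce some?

At the optimum: production uses 242 of 242 (binding); airtime uses 250 of 250 (binding); budget uses 158 of 170 (slack = 12).
By complementary slackness, y = 0 for the non-binding constraint.
From A_Bᵀ y = c: 4·y_production + 5·y_airtime = 45; 3·y_production + 2·y_airtime = 25.
This yields shadow prices y_production = 5, y_airtime = 5.
billboards enters the basis when its profit ≥ yᵀa₃ = 5·2 + 5·4 = 30.

30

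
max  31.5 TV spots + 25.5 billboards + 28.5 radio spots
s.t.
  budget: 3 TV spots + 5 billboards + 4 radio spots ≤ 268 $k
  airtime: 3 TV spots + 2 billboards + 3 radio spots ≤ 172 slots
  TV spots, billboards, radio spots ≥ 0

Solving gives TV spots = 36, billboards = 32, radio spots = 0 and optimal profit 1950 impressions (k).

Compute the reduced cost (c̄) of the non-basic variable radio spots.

Check each constraint at x*: budget 268/268 (tight); airtime 172/172 (tight).
The binding rows give the dual system: 3·y_budget + 3·y_airtime = 31.5 and 5·y_budget + 2·y_airtime = 25.5.
→ y_budget = 1.5 and y_airtime = 9.
Reduced cost of radio spots: c₃ − yᵀa₃ = 28.5 − (1.5·4 + 9·3) = 28.5 − 33 = -4.5.

-4.5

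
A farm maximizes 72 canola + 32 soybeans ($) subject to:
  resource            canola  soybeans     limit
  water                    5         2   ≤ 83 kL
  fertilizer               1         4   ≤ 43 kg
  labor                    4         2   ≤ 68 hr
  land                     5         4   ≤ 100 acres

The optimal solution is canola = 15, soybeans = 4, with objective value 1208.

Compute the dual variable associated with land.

Check each constraint at x*: water 83/83 (tight); fertilizer 31/43 (slack 12); labor 68/68 (tight); land 91/100 (slack 9).
Since fertilizer, land are not tight, their duals are 0.
From A_Bᵀ y = c: 5·y_water + 4·y_labor = 72; 2·y_water + 2·y_labor = 32.
This yields shadow prices y_water = 8, y_labor = 8.
Shadow price of land = 0.

0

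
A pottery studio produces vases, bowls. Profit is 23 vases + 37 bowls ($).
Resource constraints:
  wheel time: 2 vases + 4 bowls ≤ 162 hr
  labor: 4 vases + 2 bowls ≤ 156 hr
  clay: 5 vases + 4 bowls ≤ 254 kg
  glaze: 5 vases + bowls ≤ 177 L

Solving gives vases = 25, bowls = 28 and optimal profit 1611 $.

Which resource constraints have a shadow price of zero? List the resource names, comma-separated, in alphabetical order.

wheel time: 162/162 (binding)
labor: 156/156 (binding)
clay: 237/254 (slack 17)
glaze: 153/177 (slack 24)
By complementary slackness, a constraint with positive slack has shadow price 0 → clay, glaze.

clay, glaze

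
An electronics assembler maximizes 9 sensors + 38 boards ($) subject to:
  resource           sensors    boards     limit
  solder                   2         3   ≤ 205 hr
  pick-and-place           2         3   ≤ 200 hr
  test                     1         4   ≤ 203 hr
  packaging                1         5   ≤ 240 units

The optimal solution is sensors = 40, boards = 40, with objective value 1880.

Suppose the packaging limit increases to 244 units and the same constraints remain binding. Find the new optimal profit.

Check each constraint at x*: solder 200/205 (slack 5); pick-and-place 200/200 (tight); test 200/203 (slack 3); packaging 240/240 (tight).
Slack constraints have shadow price 0 (complementary slackness).
Dual feasibility on the basic columns requires 2·y_pick-and-place + 1·y_packaging = 9, 3·y_pick-and-place + 5·y_packaging = 38.
Solving: y_pick-and-place = 1, y_packaging = 7.
Δz = y_packaging·Δb = 7 × (4) = 28, so new z* = 1880 + 28 = 1908.

1908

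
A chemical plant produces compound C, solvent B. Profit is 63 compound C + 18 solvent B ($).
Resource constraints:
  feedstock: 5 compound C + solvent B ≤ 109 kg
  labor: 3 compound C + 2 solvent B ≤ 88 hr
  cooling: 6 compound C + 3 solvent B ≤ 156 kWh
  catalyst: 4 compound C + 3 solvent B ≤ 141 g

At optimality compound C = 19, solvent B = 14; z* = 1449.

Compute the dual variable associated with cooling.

Binding: feedstock and cooling. Non-binding: labor (3 unused), catalyst (23 unused).
By complementary slackness, y = 0 for the non-binding constraints.
Dual feasibility on the basic columns requires 5·y_feedstock + 6·y_cooling = 63, 1·y_feedstock + 3·y_cooling = 18.
Solving: y_feedstock = 9, y_cooling = 3.
Shadow price of cooling = 3.

3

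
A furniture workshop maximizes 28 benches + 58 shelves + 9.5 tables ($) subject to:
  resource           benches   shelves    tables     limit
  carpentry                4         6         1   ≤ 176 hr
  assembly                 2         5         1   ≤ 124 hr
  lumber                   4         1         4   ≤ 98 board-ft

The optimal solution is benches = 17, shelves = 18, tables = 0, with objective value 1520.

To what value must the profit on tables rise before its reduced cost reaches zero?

11

Binding: carpentry and assembly. Non-binding: lumber (12 unused).
By complementary slackness, y = 0 for the non-binding constraint.
The binding rows give the dual system: 4·y_carpentry + 2·y_assembly = 28 and 6·y_carpentry + 5·y_assembly = 58.
Solving: y_carpentry = 3, y_assembly = 8.
tables enters the basis when its profit ≥ yᵀa₃ = 3·1 + 8·1 = 11.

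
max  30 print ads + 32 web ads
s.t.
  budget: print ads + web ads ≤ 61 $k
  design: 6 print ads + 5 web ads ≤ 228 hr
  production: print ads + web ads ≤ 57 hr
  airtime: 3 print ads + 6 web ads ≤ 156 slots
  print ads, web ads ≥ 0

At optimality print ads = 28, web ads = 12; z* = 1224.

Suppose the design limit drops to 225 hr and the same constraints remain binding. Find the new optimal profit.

At the optimum: budget uses 40 of 61 (slack = 21); design uses 228 of 228 (binding); production uses 40 of 57 (slack = 17); airtime uses 156 of 156 (binding).
Since budget, production are not tight, their duals are 0.
The binding rows give the dual system: 6·y_design + 3·y_airtime = 30 and 5·y_design + 6·y_airtime = 32.
This yields shadow prices y_design = 4, y_airtime = 2.
Δz = y_design·Δb = 4 × (-3) = -12, so new z* = 1224 − 12 = 1212.

1212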